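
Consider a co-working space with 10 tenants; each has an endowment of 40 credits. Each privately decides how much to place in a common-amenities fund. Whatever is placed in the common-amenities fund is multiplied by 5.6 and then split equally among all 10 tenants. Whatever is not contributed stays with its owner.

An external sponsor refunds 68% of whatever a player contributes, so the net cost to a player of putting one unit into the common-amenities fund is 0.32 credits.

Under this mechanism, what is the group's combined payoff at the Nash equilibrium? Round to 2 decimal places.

2512.00 credits

Under the mechanism each unit contributed yields (5.6/10) / 0.32 = 1.7500 back to its contributor per unit of net cost, which exceeds 1, making full contribution the dominant choice for everyone.
At the Nash equilibrium everyone contributes 40. Group total payoff = 10 × (40 × 0.68 + 5.6 × 40) = 2512.00.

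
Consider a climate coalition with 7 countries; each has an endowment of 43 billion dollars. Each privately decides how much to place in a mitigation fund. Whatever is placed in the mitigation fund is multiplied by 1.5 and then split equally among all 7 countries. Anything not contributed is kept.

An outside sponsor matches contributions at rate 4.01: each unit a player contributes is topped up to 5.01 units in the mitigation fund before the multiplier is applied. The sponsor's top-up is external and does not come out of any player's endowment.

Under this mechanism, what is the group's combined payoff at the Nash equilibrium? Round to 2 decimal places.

With the mechanism, a contributed unit returns 1.5 × 5.01 / 7 = 1.0736 per unit of net cost to the contributor — now above 1 — so contributing fully is weakly dominant for every player.
At the Nash equilibrium everyone contributes 43. Group total payoff = 1.5 × 5.01 × 301 = 2262.02.

2262.02 billion dollars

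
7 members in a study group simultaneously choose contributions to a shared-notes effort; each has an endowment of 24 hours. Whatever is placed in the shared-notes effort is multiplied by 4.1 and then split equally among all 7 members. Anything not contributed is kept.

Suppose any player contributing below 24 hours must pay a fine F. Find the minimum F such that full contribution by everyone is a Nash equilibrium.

Given the others contribute fully, the best deviation is to contribute 0 (any partial contribution still incurs the fine and gives up units whose private return 0.5857 is below 1).
Deviating from 24 to 0 saves 24 hours but forfeits the deviator's share of the drop in the shared-notes effort: 4.1/7 × 24 = 14.06.
So the deviation gain is 24 − 14.06 = 9.94, and the fine must be at least 9.94 hours to wipe it out.

9.94 hours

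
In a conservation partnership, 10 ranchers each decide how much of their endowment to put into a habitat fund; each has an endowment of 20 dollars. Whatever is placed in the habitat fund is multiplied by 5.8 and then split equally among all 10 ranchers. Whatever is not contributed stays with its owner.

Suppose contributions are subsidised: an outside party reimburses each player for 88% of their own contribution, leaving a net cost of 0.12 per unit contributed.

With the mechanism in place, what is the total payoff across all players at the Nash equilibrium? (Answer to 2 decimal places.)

1336.00 dollars

Under the mechanism each unit contributed yields (5.8/10) / 0.12 = 4.8333 back to its contributor per unit of net cost, which exceeds 1, making full contribution the dominant choice for everyone.
At the Nash equilibrium everyone contributes 20. Group total payoff = 10 × (20 × 0.88 + 5.8 × 20) = 1336.00.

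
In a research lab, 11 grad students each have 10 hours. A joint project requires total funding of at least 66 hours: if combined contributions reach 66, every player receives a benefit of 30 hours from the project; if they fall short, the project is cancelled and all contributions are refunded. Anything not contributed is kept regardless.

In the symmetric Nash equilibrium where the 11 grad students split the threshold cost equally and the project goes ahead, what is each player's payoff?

34 hours

Equal share of the threshold: 66/11 = 6.
At this profile no one gains by cutting their contribution: any cut drops the total below 66, the project is cancelled, contributions are refunded, and the deviator ends with 10, which is less than 10 − 6 + 30 = 34. Contributing more than 6 just wastes the excess. So contributing exactly 6 is a best response.
Each player's payoff: 10 − 6 + 30 = 34.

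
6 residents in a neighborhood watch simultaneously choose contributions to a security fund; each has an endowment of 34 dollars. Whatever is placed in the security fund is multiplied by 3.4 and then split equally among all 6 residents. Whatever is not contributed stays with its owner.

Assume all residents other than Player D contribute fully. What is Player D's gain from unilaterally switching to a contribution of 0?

14.73 dollars

Switching from a contribution of 34 to 0 lets Player D keep an extra 34 dollars, but lowers the security fund by 34, which costs Player D their own share of that drop: 3.4/6 × 34 = 19.27.
Net gain = 34 − 19.27 = 14.73. The private return per contributed unit (0.5667) is below 1, so free-riding is indeed the best response regardless of what the others do.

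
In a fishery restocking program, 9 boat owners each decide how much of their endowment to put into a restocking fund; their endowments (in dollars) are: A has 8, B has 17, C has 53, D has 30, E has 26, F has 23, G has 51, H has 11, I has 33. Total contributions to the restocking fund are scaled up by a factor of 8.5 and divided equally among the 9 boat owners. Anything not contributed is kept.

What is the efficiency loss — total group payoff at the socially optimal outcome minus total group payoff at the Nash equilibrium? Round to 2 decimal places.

The private return per contributed unit is 8.5/9 = 0.9444 < 1 for every player regardless of endowment, so the Nash equilibrium is zero contribution and the group total is Σ E_j = 8 + 17 + 53 + 30 + 26 + 23 + 51 + 11 + 33 = 252.
Each contributed unit returns 8.500 to the group, so the social optimum is full contribution by everyone: group total = 8.500 × 252 = 2142.00.
Efficiency loss = (8.500 − 1) × 252 = 1890.00.

1890.00 dollars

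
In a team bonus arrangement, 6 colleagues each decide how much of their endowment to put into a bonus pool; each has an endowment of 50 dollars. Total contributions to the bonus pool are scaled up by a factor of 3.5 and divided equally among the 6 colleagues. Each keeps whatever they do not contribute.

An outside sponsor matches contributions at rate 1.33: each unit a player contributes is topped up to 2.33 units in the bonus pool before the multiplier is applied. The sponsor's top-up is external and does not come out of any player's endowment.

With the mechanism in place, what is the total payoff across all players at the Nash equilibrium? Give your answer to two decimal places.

2446.50 dollars

With the mechanism, a contributed unit returns 3.5 × 2.33 / 6 = 1.3592 per unit of net cost to the contributor — now above 1 — so contributing fully is weakly dominant for every player.
So the Nash equilibrium is full contribution by all 6; the group earns 3.5 × 2.33 × 300 = 2446.50.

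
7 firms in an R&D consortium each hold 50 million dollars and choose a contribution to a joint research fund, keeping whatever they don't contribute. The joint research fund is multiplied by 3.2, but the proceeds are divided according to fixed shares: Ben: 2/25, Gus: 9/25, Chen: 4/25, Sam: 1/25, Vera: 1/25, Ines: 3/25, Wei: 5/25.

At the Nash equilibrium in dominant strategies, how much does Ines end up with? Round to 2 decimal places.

69.20 million dollars

A player with share s gets back 3.2·s per unit contributed, so full contribution is dominant for anyone with s > 1/3.2 = 0.3125 and zero contribution is dominant for anyone below.
Gus alone (share 9/25) is above the threshold, contributing 50; the remaining 6 contribute 0. Total contributed: 50.
Ines keeps 50 and receives 3.2 × 50 × 3/25 = 19.20 from the joint research fund, for a payoff of 69.20.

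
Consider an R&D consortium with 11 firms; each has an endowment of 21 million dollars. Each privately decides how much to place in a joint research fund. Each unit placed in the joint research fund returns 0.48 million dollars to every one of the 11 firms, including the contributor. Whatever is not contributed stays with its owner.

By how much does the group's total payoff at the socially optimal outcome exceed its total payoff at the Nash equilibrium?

The private return per contributed unit is 0.48 < 1, so contributing 0 is dominant for every player. At the Nash equilibrium everyone keeps their 21, and the group total is 11 × 21 = 231.
Each contributed unit returns 5.280 to the group as a whole (0.48 to each of 11 players), which exceeds 1, so the social optimum is full contribution: group total = 5.280 × 231 = 1219.68.
Efficiency loss = 1219.68 − 231 = 988.68.

988.68 million dollars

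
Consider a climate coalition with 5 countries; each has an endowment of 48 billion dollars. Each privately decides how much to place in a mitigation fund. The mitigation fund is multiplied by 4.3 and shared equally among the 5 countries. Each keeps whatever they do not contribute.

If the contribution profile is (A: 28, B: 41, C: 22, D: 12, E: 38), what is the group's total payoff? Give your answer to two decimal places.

705.30 billion dollars

Total contributed: 28 + 41 + 22 + 12 + 38 = 141; total kept: 5 × 48 − 141 = 99.
The mitigation fund pays out 4.3 × 141 = 606.30 in aggregate.
Group total = 99 + 606.30 = 705.30.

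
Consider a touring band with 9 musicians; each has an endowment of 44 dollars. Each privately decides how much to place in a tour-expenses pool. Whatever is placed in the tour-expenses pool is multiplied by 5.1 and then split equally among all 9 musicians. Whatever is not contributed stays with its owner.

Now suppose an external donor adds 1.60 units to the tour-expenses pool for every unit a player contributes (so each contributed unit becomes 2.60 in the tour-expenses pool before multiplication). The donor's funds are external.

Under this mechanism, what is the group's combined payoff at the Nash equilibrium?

5250.96 dollars

The effective private return per unit is now 5.1 × 2.60 / 9 = 1.4733 > 1, so every player's dominant strategy flips to full contribution.
So the Nash equilibrium is full contribution by all 9; the group earns 5.1 × 2.60 × 396 = 5250.96.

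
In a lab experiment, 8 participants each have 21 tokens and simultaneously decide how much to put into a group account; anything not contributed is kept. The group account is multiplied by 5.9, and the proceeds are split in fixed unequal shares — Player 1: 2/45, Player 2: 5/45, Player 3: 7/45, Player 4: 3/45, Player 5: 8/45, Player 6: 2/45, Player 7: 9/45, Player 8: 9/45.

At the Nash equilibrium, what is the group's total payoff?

For player j, contributing a unit is worthwhile iff 5.9 × (j's share) ≥ 1, i.e. iff j's share is at least 0.1695.
Player 5, Player 7 and Player 8 are above the threshold, contributing 21 each; the remaining 5 contribute 0. Total contributed: 63.
The group account pays out 5.9 × 63 = 371.70 in total (split across the unequal shares, but the aggregate is all that matters for the group sum).
The 5 free-riders keep 21 each, adding 105. Group total = 105 + 371.70 = 476.70.

476.70 tokens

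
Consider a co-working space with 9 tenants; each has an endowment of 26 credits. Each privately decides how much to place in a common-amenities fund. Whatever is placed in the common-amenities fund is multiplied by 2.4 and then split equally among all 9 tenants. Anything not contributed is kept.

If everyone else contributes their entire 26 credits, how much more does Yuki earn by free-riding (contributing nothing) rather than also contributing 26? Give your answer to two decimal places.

19.07 credits

Switching from a contribution of 26 to 0 lets Yuki keep an extra 26 credits, but lowers the common-amenities fund by 26, which costs Yuki their own share of that drop: 2.4/9 × 26 = 6.93.
Net gain = 26 − 6.93 = 19.07. The private return per contributed unit (0.2667) is below 1, so free-riding is indeed the best response regardless of what the others do.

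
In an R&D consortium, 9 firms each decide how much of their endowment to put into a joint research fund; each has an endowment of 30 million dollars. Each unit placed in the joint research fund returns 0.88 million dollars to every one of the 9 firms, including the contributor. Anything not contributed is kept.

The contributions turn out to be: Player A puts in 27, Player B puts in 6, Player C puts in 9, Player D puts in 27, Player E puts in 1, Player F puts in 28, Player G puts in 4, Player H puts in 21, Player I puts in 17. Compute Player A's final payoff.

126.20 million dollars

Total contributed: 27 + 6 + 9 + 27 + 1 + 28 + 4 + 21 + 17 = 140.
Each receives 0.88 × 140 = 123.20 from the joint research fund.
Player A keeps 30 − 27 = 3, so Player A's payoff is 3 + 123.20 = 126.20.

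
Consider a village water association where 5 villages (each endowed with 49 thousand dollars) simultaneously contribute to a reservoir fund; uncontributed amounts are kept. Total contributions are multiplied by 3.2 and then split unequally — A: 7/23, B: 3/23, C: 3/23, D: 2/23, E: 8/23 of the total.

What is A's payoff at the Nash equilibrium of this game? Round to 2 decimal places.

96.72 thousand dollars

For player j, contributing a unit is worthwhile iff 3.2 × (j's share) ≥ 1, i.e. iff j's share is at least 0.3125.
E alone (share 8/23) is above the threshold, contributing 49; the remaining 4 contribute 0. Total contributed: 49.
A keeps 49 and receives 3.2 × 49 × 7/23 = 47.72 from the reservoir fund, for a payoff of 96.72.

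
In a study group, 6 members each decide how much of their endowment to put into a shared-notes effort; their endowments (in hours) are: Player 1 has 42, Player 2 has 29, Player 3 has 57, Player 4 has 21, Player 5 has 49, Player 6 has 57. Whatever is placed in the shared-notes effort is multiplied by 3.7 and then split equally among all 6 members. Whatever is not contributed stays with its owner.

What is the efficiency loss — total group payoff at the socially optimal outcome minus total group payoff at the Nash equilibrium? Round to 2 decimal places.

688.50 hours

The private return per contributed unit is 3.7/6 = 0.6167 < 1 for every player regardless of endowment, so the Nash equilibrium is zero contribution and the group total is Σ E_j = 42 + 29 + 57 + 21 + 49 + 57 = 255.
Each contributed unit returns 3.700 to the group, so the social optimum is full contribution by everyone: group total = 3.700 × 255 = 943.50.
Efficiency loss = (3.700 − 1) × 255 = 688.50.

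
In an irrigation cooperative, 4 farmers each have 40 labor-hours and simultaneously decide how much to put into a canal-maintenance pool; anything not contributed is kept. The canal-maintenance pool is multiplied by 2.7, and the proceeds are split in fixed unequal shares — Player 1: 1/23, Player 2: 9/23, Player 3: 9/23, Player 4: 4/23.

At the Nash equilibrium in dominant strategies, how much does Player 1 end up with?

For player j, contributing a unit is worthwhile iff 2.7 × (j's share) ≥ 1, i.e. iff j's share is at least 0.3704.
The shares above 0.3704 belong to Player 2 and Player 3, contributing 40 each; the remaining 2 contribute 0. Total contributed: 80.
Player 1 keeps 40 and receives 2.7 × 80 × 1/23 = 9.39 from the canal-maintenance pool, for a payoff of 49.39.

49.39 labor-hours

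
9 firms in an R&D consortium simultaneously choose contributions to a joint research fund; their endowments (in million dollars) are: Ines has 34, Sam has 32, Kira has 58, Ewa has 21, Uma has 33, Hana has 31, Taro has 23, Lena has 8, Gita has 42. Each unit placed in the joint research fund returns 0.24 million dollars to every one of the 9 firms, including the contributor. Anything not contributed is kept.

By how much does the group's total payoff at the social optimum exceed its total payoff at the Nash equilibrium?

The private return per contributed unit is 0.24 < 1 for everyone, so the Nash equilibrium is zero contribution and the group total is Σ E_j = 34 + 32 + 58 + 21 + 33 + 31 + 23 + 8 + 42 = 282.
Each contributed unit returns 2.160 to the group, so the social optimum is full contribution by everyone: group total = 2.160 × 282 = 609.12.
Efficiency loss = (2.160 − 1) × 282 = 327.12.

327.12 million dollars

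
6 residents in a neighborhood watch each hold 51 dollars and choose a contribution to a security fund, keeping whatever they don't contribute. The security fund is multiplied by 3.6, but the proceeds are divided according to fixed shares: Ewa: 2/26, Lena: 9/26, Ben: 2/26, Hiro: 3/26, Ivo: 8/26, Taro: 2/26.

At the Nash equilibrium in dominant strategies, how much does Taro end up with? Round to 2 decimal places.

79.25 dollars

Each unit j contributes comes back to j as 3.6 × (j's share), so j prefers to contribute only if that share exceeds 1/3.6 = 0.2778; otherwise keeping the unit dominates.
Lena and Ivo are above the threshold, contributing 51 each; the remaining 4 contribute 0. Total contributed: 102.
Taro keeps 51 and receives 3.6 × 102 × 2/26 = 28.25 from the security fund, for a payoff of 79.25.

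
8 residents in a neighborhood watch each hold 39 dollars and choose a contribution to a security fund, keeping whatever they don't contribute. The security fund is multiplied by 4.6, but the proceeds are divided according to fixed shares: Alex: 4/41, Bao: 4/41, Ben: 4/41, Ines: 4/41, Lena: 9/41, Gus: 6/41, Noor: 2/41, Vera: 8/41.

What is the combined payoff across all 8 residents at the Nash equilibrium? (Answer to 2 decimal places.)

452.40 dollars

A player with share s gets back 4.6·s per unit contributed, so full contribution is dominant for anyone with s > 1/4.6 = 0.2174 and zero contribution is dominant for anyone below.
Only Lena (9/41) clears that bar, contributing 39; the remaining 7 contribute 0. Total contributed: 39.
The security fund pays out 4.6 × 39 = 179.40 in total (split across the unequal shares, but the aggregate is all that matters for the group sum).
The 7 free-riders keep 39 each, adding 273. Group total = 273 + 179.40 = 452.40.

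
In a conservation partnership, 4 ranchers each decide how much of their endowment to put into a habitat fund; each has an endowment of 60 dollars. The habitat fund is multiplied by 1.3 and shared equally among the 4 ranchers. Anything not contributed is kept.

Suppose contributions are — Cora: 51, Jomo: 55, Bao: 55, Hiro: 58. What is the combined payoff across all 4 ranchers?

Total contributed: 51 + 55 + 55 + 58 = 219; total kept: 4 × 60 − 219 = 21.
The habitat fund pays out 1.3 × 219 = 284.70 in aggregate.
Group total = 21 + 284.70 = 305.70.

305.70 dollars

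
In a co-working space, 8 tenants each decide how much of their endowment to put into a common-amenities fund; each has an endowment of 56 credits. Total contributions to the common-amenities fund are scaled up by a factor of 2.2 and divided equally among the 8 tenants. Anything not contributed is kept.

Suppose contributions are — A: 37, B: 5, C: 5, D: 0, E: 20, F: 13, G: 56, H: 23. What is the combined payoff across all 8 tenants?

Total contributed: 37 + 5 + 5 + 0 + 20 + 13 + 56 + 23 = 159; total kept: 8 × 56 − 159 = 289.
The common-amenities fund pays out 2.2 × 159 = 349.80 in aggregate.
Group total = 289 + 349.80 = 638.80.

638.80 credits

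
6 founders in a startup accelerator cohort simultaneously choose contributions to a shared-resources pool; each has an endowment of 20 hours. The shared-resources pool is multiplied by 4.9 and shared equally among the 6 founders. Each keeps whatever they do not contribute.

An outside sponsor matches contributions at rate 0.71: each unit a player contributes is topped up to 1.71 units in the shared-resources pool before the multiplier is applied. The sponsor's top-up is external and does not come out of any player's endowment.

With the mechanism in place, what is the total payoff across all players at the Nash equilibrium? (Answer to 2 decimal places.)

1005.48 hours

The effective private return per unit is now 4.9 × 1.71 / 6 = 1.3965 > 1, so every player's dominant strategy flips to full contribution.
So the Nash equilibrium is full contribution by all 6; the group earns 4.9 × 1.71 × 120 = 1005.48.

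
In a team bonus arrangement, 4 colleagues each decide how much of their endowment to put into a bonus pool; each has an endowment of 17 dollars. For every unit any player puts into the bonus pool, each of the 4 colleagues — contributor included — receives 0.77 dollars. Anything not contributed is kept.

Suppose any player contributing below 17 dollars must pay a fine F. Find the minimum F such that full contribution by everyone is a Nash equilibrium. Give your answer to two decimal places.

Given the others contribute fully, the best deviation is to contribute 0 (any partial contribution still incurs the fine and gives up units whose private return 0.77 is below 1).
Deviating from 17 to 0 saves 17 dollars but forfeits the deviator's share of the drop in the bonus pool: 0.77 × 17 = 13.09.
So the deviation gain is 17 − 13.09 = 3.91, and the fine must be at least 3.91 dollars to wipe it out.

3.91 dollars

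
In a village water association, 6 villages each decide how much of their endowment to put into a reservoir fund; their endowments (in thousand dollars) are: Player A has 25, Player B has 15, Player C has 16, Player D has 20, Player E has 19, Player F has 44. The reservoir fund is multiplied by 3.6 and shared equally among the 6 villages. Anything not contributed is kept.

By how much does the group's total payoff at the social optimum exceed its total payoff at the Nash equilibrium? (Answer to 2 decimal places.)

361.40 thousand dollars

The private return per contributed unit is 3.6/6 = 0.6000 < 1 for every player regardless of endowment, so the Nash equilibrium is zero contribution and the group total is Σ E_j = 25 + 15 + 16 + 20 + 19 + 44 = 139.
Each contributed unit returns 3.600 to the group, so the social optimum is full contribution by everyone: group total = 3.600 × 139 = 500.40.
Efficiency loss = (3.600 − 1) × 139 = 361.40.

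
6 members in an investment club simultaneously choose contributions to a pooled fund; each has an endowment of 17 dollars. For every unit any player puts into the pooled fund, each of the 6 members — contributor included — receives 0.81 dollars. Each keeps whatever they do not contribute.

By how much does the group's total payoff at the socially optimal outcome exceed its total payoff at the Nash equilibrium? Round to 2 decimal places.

The private return per contributed unit is 0.81 < 1, so contributing 0 is dominant for every player. At the Nash equilibrium everyone keeps their 17, and the group total is 6 × 17 = 102.
Each contributed unit returns 4.860 to the group as a whole (0.81 to each of 6 players), which exceeds 1, so the social optimum is full contribution: group total = 4.860 × 102 = 495.72.
Efficiency loss = 495.72 − 102 = 393.72.

393.72 dollars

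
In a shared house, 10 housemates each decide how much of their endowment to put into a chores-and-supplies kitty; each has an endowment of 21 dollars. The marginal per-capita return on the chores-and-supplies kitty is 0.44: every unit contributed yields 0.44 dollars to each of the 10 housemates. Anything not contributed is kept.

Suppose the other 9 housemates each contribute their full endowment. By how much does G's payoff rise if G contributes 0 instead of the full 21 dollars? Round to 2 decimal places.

11.76 dollars

Switching from a contribution of 21 to 0 lets G keep an extra 21 dollars, but lowers the chores-and-supplies kitty by 21, which costs G their own share of that drop: 0.44 × 21 = 9.24.
Net gain = 21 − 9.24 = 11.76. The private return per contributed unit (0.44) is below 1, so free-riding is indeed the best response regardless of what the others do.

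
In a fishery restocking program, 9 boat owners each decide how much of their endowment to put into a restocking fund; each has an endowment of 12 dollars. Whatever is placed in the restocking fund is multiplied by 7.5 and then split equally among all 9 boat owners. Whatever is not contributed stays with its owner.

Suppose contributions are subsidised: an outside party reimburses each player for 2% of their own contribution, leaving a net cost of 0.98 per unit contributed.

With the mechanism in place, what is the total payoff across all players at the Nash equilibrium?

108.00 dollars

With the mechanism, a contributed unit returns (7.5/9) / 0.98 = 0.8503 per unit of net cost — still below 1 — so contributing 0 remains dominant for every player.
Everyone keeps their endowment and the group total is 9 × 12 = 108.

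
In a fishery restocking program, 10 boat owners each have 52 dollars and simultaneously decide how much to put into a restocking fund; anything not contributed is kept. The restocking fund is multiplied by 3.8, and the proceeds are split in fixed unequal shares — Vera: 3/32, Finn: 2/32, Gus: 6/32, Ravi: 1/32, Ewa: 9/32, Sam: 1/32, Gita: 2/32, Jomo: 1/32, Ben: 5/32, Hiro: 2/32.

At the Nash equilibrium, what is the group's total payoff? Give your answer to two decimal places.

665.60 dollars

For player j, contributing a unit is worthwhile iff 3.8 × (j's share) ≥ 1, i.e. iff j's share is at least 0.2632.
Only Ewa (9/32) clears that bar, contributing 52; the remaining 9 contribute 0. Total contributed: 52.
The restocking fund pays out 3.8 × 52 = 197.60 in total (split across the unequal shares, but the aggregate is all that matters for the group sum).
The 9 free-riders keep 52 each, adding 468. Group total = 468 + 197.60 = 665.60.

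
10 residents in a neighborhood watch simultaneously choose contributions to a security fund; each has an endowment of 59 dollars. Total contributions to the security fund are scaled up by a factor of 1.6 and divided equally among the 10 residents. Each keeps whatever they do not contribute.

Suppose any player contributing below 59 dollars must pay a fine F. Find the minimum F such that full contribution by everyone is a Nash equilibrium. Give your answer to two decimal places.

Given the others contribute fully, the best deviation is to contribute 0 (any partial contribution still incurs the fine and gives up units whose private return 0.1600 is below 1).
Deviating from 59 to 0 saves 59 dollars but forfeits the deviator's share of the drop in the security fund: 1.6/10 × 59 = 9.44.
So the deviation gain is 59 − 9.44 = 49.56, and the fine must be at least 49.56 dollars to wipe it out.

49.56 dollars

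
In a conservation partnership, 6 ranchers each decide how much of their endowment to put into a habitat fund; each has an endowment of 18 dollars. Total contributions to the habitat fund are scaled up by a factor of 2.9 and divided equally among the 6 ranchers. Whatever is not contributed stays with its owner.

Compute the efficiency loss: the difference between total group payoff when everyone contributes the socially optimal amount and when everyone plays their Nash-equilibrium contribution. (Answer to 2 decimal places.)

205.20 dollars

Each contributed unit returns 2.9/6 = 0.4833 to its contributor — below 1 — so contributing 0 is dominant for every player. At the Nash equilibrium everyone keeps their 18, and the group total is 6 × 18 = 108.
Each contributed unit returns 2.900 to the group as a whole (0.4833 to each of 6 players), which exceeds 1, so the social optimum is full contribution: group total = 2.900 × 108 = 313.20.
Efficiency loss = 313.20 − 108 = 205.20.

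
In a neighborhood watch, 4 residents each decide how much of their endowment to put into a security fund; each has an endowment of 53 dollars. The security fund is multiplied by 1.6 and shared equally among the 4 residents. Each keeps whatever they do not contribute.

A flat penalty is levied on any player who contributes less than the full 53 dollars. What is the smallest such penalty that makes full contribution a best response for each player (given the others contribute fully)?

31.80 dollars

Given the others contribute fully, the best deviation is to contribute 0 (any partial contribution still incurs the fine and gives up units whose private return 0.4000 is below 1).
Deviating from 53 to 0 saves 53 dollars but forfeits the deviator's share of the drop in the security fund: 1.6/4 × 53 = 21.20.
So the deviation gain is 53 − 21.20 = 31.80, and the fine must be at least 31.80 dollars to wipe it out.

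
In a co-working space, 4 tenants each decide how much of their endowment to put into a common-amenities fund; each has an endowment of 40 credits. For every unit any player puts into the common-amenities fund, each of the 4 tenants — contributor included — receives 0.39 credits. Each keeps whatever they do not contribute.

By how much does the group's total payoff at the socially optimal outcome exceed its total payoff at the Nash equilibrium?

The private return per contributed unit is 0.39 < 1, so contributing 0 is dominant for every player. At the Nash equilibrium everyone keeps their 40, and the group total is 4 × 40 = 160.
Each contributed unit returns 1.560 to the group as a whole (0.39 to each of 4 players), which exceeds 1, so the social optimum is full contribution: group total = 1.560 × 160 = 249.60.
Efficiency loss = 249.60 − 160 = 89.60.

89.60 credits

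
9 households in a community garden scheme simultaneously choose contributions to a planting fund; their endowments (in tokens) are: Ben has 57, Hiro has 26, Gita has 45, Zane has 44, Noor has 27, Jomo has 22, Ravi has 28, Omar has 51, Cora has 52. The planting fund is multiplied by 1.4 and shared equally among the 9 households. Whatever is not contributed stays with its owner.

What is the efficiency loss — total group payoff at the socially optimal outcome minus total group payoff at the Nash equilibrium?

140.80 tokens

The private return per contributed unit is 1.4/9 = 0.1556 < 1 for every player regardless of endowment, so the Nash equilibrium is zero contribution and the group total is Σ E_j = 57 + 26 + 45 + 44 + 27 + 22 + 28 + 51 + 52 = 352.
Each contributed unit returns 1.400 to the group, so the social optimum is full contribution by everyone: group total = 1.400 × 352 = 492.80.
Efficiency loss = (1.400 − 1) × 352 = 140.80.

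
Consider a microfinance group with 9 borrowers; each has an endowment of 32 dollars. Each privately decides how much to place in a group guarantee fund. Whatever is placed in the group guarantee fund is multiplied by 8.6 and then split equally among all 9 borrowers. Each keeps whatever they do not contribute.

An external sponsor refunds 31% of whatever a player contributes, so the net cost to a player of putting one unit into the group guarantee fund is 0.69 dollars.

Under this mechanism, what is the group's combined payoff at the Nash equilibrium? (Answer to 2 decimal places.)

With the mechanism, a contributed unit returns (8.6/9) / 0.69 = 1.3849 per unit of net cost to the contributor — now above 1 — so contributing fully is weakly dominant for every player.
At the Nash equilibrium everyone contributes 32. Group total payoff = 9 × (32 × 0.31 + 8.6 × 32) = 2566.08.

2566.08 dollars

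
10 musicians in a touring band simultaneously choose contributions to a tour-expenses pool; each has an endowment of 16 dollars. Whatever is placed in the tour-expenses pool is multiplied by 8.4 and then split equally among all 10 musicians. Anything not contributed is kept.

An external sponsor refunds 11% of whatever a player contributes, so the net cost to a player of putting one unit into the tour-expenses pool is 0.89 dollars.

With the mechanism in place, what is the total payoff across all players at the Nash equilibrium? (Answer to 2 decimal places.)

The effective private return is (8.4/10) / 0.89 = 0.9438, which is still under 1, so the mechanism doesn't change anyone's dominant strategy: zero contribution.
Everyone keeps their endowment and the group total is 10 × 16 = 160.

160.00 dollars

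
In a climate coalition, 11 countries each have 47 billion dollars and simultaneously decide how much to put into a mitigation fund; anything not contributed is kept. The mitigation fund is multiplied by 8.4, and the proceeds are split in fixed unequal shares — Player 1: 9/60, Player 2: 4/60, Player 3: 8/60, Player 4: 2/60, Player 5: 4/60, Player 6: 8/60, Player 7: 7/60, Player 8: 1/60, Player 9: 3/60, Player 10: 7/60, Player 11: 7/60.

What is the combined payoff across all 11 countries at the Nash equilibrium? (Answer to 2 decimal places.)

1560.40 billion dollars

A player with share s gets back 8.4·s per unit contributed, so full contribution is dominant for anyone with s > 1/8.4 = 0.1190 and zero contribution is dominant for anyone below.
Player 1, Player 3 and Player 6 are above the threshold, contributing 47 each; the remaining 8 contribute 0. Total contributed: 141.
The mitigation fund pays out 8.4 × 141 = 1184.40 in total (split across the unequal shares, but the aggregate is all that matters for the group sum).
The 8 free-riders keep 47 each, adding 376. Group total = 376 + 1184.40 = 1560.40.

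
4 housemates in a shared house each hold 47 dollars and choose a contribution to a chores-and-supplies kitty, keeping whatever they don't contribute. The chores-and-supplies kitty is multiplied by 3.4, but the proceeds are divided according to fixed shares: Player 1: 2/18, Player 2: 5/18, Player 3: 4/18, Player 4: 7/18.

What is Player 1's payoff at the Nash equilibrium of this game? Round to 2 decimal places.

A player with share s gets back 3.4·s per unit contributed, so full contribution is dominant for anyone with s > 1/3.4 = 0.2941 and zero contribution is dominant for anyone below.
Only Player 4 (7/18) clears that bar, contributing 47; the remaining 3 contribute 0. Total contributed: 47.
Player 1 keeps 47 and receives 3.4 × 47 × 2/18 = 17.76 from the chores-and-supplies kitty, for a payoff of 64.76.

64.76 dollars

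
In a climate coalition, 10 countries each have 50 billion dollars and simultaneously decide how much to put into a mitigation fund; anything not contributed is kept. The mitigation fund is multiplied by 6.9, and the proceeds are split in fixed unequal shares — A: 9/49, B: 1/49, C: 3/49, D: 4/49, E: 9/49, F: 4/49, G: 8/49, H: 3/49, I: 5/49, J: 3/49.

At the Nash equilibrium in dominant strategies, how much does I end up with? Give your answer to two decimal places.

Each unit j contributes comes back to j as 6.9 × (j's share), so j prefers to contribute only if that share exceeds 1/6.9 = 0.1449; otherwise keeping the unit dominates.
A, E and G are above the threshold, contributing 50 each; the remaining 7 contribute 0. Total contributed: 150.
I keeps 50 and receives 6.9 × 150 × 5/49 = 105.61 from the mitigation fund, for a payoff of 155.61.

155.61 billion dollars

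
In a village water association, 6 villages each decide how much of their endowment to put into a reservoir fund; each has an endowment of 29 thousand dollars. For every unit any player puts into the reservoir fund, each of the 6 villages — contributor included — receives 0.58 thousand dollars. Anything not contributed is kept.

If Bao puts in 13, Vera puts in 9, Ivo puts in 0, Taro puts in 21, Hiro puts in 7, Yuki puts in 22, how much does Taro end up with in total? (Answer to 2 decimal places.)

49.76 thousand dollars

Total contributed: 13 + 9 + 0 + 21 + 7 + 22 = 72.
Each receives 0.58 × 72 = 41.76 from the reservoir fund.
Taro keeps 29 − 21 = 8, so Taro's payoff is 8 + 41.76 = 49.76.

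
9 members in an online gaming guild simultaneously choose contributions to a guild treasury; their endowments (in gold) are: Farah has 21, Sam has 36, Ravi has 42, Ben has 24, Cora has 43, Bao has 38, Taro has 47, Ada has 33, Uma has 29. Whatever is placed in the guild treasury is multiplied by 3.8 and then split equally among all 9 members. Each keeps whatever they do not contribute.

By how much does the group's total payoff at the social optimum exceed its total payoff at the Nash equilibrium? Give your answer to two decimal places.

The private return per contributed unit is 3.8/9 = 0.4222 < 1 for every player regardless of endowment, so the Nash equilibrium is zero contribution and the group total is Σ E_j = 21 + 36 + 42 + 24 + 43 + 38 + 47 + 33 + 29 = 313.
Each contributed unit returns 3.800 to the group, so the social optimum is full contribution by everyone: group total = 3.800 × 313 = 1189.40.
Efficiency loss = (3.800 − 1) × 313 = 876.40.

876.40 gold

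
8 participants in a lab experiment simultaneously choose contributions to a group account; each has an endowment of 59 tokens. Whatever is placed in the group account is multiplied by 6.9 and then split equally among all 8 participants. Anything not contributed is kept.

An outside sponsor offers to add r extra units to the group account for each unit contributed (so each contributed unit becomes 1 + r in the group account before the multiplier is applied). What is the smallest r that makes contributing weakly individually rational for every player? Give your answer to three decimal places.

With matching at rate r, one contributed unit becomes (1 + r) in the group account and returns 6.9 × (1 + r) / 8 to the contributor.
Setting this equal to 1: 1 + r = 8/6.9 = 1.1594.
So the minimum matching rate is r = 1.1594 − 1 = 0.159.

0.159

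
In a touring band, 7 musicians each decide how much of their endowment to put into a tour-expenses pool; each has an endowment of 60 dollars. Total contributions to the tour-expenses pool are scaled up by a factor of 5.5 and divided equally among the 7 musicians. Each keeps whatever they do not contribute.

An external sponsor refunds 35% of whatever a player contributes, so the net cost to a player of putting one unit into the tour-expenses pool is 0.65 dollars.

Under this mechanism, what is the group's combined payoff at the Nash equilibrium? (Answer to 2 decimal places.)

With the mechanism, a contributed unit returns (5.5/7) / 0.65 = 1.2088 per unit of net cost to the contributor — now above 1 — so contributing fully is weakly dominant for every player.
So the Nash equilibrium is full contribution by all 7; the group earns 7 × (60 × 0.35 + 5.5 × 60) = 2457.00.

2457.00 dollars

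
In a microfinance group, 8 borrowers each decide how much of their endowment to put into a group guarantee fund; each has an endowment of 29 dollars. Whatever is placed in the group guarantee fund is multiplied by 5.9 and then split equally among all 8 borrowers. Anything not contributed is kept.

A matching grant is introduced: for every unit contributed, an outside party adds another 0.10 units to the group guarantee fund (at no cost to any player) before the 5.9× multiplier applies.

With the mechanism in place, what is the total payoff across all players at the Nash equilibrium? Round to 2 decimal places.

With the mechanism, a contributed unit returns 5.9 × 1.10 / 8 = 0.8113 per unit of net cost — still below 1 — so contributing 0 remains dominant for every player.
Everyone keeps their endowment and the group total is 8 × 29 = 232.

232.00 dollars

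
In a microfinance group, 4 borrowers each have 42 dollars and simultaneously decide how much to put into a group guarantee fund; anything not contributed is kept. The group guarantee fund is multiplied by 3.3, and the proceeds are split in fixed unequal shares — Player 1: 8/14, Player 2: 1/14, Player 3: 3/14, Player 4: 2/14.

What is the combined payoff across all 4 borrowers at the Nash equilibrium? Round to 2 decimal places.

For player j, contributing a unit is worthwhile iff 3.3 × (j's share) ≥ 1, i.e. iff j's share is at least 0.3030.
Player 1 alone (share 8/14) is above the threshold, contributing 42; the remaining 3 contribute 0. Total contributed: 42.
The group guarantee fund pays out 3.3 × 42 = 138.60 in total (split across the unequal shares, but the aggregate is all that matters for the group sum).
The 3 free-riders keep 42 each, adding 126. Group total = 126 + 138.60 = 264.60.

264.60 dollars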